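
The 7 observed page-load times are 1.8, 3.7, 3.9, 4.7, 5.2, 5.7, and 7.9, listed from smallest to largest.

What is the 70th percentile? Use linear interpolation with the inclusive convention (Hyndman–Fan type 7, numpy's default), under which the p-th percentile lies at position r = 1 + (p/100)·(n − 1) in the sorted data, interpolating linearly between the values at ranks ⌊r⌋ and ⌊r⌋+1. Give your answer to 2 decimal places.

5.30

n = 7.
r = 1 + (70/100)·(7 − 1) = 1 + 4.2 = 5.2.
Rank 5 is 5.2 and rank 6 is 5.7.
Interpolate: 5.2 + 0.2·(5.7 − 5.2) = 5.2 + 0.2·0.5 = 5.3.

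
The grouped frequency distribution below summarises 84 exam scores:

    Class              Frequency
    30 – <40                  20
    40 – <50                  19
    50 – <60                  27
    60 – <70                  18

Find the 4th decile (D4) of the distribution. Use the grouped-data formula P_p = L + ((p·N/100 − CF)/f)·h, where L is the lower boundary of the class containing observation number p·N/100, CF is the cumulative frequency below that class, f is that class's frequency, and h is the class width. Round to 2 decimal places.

N = 84; target position k = 40/100 · 84 = 33.6.
Cumulative frequencies: 20, 39, 66, 84.
Observation 33.6 falls in the class 40 – <50.
L = 40, CF = 20, f = 19, h = 10.
P40 = 40 + ((33.6 − 20)/19)·10 = 40 + 7.15789 = 47.1579.

47.16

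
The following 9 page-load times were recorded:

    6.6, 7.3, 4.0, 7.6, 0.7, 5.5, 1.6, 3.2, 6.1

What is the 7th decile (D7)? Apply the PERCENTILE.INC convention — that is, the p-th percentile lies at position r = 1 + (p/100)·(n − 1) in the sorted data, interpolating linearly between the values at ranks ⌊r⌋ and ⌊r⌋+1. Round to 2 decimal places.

6.40

Sorted: 0.7, 1.6, 3.2, 4.0, 5.5, 6.1, 6.6, 7.3, 7.6.
n = 9.
r = 1 + (70/100)·(9 − 1) = 1 + 5.6 = 6.6.
Rank 6 is 6.1 and rank 7 is 6.6.
Interpolate: 6.1 + 0.6·(6.6 − 6.1) = 6.1 + 0.6·0.5 = 6.4.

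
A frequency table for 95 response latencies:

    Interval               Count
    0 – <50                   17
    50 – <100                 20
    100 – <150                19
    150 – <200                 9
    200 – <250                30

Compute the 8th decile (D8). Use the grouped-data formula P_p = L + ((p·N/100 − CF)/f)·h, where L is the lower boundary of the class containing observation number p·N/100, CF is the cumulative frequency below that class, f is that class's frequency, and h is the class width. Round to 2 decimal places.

N = 95; target position k = 80/100 · 95 = 76.
Cumulative frequencies: 17, 37, 56, 65, 95.
Observation 76 falls in the class 200 – <250.
L = 200, CF = 65, f = 30, h = 50.
P80 = 200 + ((76 − 65)/30)·50 = 200 + 18.3333 = 218.333.

218.33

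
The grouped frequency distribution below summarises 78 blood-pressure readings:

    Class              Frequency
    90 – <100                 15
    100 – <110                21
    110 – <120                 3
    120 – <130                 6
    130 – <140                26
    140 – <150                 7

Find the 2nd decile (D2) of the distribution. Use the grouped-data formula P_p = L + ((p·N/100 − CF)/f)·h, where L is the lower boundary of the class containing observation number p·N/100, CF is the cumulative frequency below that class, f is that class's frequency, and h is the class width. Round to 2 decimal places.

N = 78; target position k = 20/100 · 78 = 15.6.
Cumulative frequencies: 15, 36, 39, 45, 71, 78.
Observation 15.6 falls in the class 100 – <110.
L = 100, CF = 15, f = 21, h = 10.
P20 = 100 + ((15.6 − 15)/21)·10 = 100 + 0.285714 = 100.286.

100.29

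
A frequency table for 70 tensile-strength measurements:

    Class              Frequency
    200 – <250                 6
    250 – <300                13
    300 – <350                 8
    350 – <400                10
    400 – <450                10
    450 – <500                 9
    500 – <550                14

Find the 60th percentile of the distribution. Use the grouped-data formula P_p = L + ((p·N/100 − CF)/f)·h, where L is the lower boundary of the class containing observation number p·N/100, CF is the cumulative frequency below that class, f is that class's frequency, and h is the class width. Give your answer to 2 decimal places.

N = 70; target position k = 60/100 · 70 = 42.
Cumulative frequencies: 6, 19, 27, 37, 47, 56, 70.
Observation 42 falls in the class 400 – <450.
L = 400, CF = 37, f = 10, h = 50.
P60 = 400 + ((42 − 37)/10)·50 = 400 + 25 = 425.

425.00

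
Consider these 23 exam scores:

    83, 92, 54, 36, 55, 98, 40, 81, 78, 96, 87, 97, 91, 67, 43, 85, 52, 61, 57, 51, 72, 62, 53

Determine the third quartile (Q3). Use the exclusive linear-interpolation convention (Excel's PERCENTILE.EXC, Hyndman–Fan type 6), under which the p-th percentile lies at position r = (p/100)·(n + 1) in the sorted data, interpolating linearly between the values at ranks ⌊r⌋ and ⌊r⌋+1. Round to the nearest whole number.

87

Sorted: 36, 40, 43, 51, 52, 53, 54, 55, 57, 61, 62, 67, 72, 78, 81, 83, 85, 87, 91, 92, 96, 97, 98.
n = 23.
r = (75/100)·(23 + 1) = 18.
r is an integer, so P75 is the value at rank 18: 87.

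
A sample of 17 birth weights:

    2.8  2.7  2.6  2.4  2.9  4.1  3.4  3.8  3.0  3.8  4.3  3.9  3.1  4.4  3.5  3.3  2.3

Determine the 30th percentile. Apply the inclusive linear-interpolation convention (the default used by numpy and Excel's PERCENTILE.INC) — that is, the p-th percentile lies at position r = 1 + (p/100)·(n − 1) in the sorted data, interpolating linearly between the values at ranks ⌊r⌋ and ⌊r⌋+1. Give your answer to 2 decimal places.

2.88

Sorted: 2.3, 2.4, 2.6, 2.7, 2.8, 2.9, 3.0, 3.1, 3.3, 3.4, 3.5, 3.8, 3.8, 3.9, 4.1, 4.3, 4.4.
n = 17.
r = 1 + (30/100)·(17 − 1) = 1 + 4.8 = 5.8.
Rank 5 is 2.8 and rank 6 is 2.9.
Interpolate: 2.8 + 0.8·(2.9 − 2.8) = 2.8 + 0.8·0.1 = 2.88.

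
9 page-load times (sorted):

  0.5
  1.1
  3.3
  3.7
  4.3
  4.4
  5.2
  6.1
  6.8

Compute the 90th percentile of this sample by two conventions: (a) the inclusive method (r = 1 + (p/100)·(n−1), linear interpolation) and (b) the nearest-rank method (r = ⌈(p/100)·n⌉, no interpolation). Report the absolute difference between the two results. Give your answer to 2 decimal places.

0.56

n = 9.
(a) r = 8.2; between ranks 8 (6.1) and 9 (6.8): 6.24.
(b) the nearest-rank method: rank 9 → 6.8.
|6.24 − 6.8| = 0.56.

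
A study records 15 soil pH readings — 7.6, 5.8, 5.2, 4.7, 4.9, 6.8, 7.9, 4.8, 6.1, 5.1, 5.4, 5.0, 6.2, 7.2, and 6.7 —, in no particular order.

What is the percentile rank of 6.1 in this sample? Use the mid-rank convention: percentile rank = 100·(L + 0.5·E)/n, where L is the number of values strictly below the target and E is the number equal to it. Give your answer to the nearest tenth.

56.7

Sorted: 4.7, 4.8, 4.9, 5.0, 5.1, 5.2, 5.4, 5.8, 6.1, 6.2, 6.7, 6.8, 7.2, 7.6, 7.9.
Count below 6.1: L = 8; count equal: E = 1; n = 15.
Percentile rank = 100·(8 + 0.5·1)/15 = 100·8.5/15 = 56.67.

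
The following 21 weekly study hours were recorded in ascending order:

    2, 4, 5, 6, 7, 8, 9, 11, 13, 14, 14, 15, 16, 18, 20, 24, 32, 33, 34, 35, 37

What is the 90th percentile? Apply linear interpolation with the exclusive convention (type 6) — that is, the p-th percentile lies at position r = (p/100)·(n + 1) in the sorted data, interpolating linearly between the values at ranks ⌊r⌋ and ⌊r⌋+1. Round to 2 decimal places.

n = 21.
r = (90/100)·(21 + 1) = 19.8.
Rank 19 is 34 and rank 20 is 35.
Interpolate: 34 + 0.8·(35 − 34) = 34 + 0.8·1 = 34.8.

34.80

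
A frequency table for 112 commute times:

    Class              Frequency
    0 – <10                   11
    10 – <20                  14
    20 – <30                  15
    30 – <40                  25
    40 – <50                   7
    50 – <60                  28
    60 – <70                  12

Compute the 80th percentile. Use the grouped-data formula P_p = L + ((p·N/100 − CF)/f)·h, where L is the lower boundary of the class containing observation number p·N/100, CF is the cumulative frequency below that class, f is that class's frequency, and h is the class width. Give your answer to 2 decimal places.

56.29

N = 112; target position k = 80/100 · 112 = 89.6.
Cumulative frequencies: 11, 25, 40, 65, 72, 100, 112.
Observation 89.6 falls in the class 50 – <60.
L = 50, CF = 72, f = 28, h = 10.
P80 = 50 + ((89.6 − 72)/28)·10 = 50 + 6.28571 = 56.2857.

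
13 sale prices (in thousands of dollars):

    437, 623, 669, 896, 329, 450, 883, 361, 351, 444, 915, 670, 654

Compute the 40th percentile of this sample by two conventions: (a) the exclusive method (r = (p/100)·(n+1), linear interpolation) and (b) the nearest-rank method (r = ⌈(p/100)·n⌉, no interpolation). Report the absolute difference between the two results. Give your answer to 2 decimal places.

2.40

Sorted: 329, 351, 361, 437, 444, 450, 623, 654, 669, 670, 883, 896, 915.
n = 13.
(a) r = 5.6; between ranks 5 (444) and 6 (450): 447.6.
(b) the nearest-rank method: rank 6 → 450.
|447.6 − 450| = 2.4.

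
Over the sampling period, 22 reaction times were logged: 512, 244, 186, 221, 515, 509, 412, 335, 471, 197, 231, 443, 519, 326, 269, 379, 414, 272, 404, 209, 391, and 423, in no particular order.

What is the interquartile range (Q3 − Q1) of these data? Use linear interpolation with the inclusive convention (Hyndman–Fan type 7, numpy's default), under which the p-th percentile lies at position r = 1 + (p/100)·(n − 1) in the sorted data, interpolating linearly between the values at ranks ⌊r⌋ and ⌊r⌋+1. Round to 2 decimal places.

187.75

Sorted: 186, 197, 209, 221, 231, 244, 269, 272, 326, 335, 379, 391, 404, 412, 414, 423, 443, 471, 509, 512, 515, 519.
n = 22.
P25: r = 6.25; ranks 6–7 are 244, 269; interpolating gives 250.25.
P75: r = 16.75; ranks 16–17 are 423, 443; interpolating gives 438.
Difference: 438 − 250.25 = 187.75.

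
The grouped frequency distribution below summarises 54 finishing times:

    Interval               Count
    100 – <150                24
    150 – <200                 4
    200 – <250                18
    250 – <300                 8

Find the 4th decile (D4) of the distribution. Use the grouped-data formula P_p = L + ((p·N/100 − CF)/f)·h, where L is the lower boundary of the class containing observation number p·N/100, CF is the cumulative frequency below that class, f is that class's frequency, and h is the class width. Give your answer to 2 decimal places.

N = 54; target position k = 40/100 · 54 = 21.6.
Cumulative frequencies: 24, 28, 46, 54.
Observation 21.6 falls in the class 100 – <150.
L = 100, CF = 0, f = 24, h = 50.
P40 = 100 + ((21.6 − 0)/24)·50 = 100 + 45 = 145.

145.00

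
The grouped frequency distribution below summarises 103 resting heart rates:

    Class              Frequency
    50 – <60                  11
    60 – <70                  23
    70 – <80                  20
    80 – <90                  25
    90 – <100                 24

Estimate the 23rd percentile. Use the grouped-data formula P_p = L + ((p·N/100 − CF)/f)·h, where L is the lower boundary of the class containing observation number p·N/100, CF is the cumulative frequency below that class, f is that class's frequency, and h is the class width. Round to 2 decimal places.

65.52

N = 103; target position k = 23/100 · 103 = 23.69.
Cumulative frequencies: 11, 34, 54, 79, 103.
Observation 23.69 falls in the class 60 – <70.
L = 60, CF = 11, f = 23, h = 10.
P23 = 60 + ((23.69 − 11)/23)·10 = 60 + 5.51739 = 65.5174.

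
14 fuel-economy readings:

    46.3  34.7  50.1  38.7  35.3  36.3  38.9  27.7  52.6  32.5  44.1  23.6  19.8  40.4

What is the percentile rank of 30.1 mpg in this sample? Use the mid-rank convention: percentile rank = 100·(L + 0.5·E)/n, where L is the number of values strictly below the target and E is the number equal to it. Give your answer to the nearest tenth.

21.4

Sorted: 19.8, 23.6, 27.7, 32.5, 34.7, 35.3, 36.3, 38.7, 38.9, 40.4, 44.1, 46.3, 50.1, 52.6.
Count below 30.1: L = 3; count equal: E = 0; n = 14.
Percentile rank = 100·(3 + 0.5·0)/14 = 100·3/14 = 21.43.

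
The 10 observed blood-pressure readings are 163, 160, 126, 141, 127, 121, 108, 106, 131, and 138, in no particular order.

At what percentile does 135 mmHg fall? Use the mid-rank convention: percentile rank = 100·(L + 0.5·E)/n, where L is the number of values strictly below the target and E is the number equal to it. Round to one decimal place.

60.0

Sorted: 106, 108, 121, 126, 127, 131, 138, 141, 160, 163.
Count below 135: L = 6; count equal: E = 0; n = 10.
Percentile rank = 100·(6 + 0.5·0)/10 = 100·6/10 = 60.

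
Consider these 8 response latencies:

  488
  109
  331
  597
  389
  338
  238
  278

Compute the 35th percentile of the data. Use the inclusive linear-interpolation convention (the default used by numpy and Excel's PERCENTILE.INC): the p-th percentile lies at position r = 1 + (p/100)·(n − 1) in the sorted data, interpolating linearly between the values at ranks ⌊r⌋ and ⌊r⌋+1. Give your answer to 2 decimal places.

Sorted: 109, 238, 278, 331, 338, 389, 488, 597.
n = 8.
r = 1 + (35/100)·(8 − 1) = 1 + 2.45 = 3.45.
Rank 3 is 278 and rank 4 is 331.
Interpolate: 278 + 0.45·(331 − 278) = 278 + 0.45·53 = 301.85.

301.85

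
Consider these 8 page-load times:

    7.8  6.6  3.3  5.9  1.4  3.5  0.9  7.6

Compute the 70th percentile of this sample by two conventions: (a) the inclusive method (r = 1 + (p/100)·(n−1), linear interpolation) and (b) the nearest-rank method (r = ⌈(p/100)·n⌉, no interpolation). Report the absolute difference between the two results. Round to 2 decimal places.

0.07

Sorted: 0.9, 1.4, 3.3, 3.5, 5.9, 6.6, 7.6, 7.8.
n = 8.
(a) r = 5.9; between ranks 5 (5.9) and 6 (6.6): 6.53.
(b) the nearest-rank method: rank 6 → 6.6.
|6.53 − 6.6| = 0.07.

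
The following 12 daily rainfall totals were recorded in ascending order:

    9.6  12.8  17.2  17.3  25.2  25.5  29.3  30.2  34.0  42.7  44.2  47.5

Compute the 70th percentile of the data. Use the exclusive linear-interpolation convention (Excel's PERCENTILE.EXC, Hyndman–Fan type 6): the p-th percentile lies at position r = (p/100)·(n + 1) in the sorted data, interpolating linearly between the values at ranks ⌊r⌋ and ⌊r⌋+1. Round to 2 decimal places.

34.87

n = 12.
r = (70/100)·(12 + 1) = 9.1.
Rank 9 is 34.0 and rank 10 is 42.7.
Interpolate: 34.0 + 0.1·(42.7 − 34.0) = 34.0 + 0.1·8.7 = 34.87.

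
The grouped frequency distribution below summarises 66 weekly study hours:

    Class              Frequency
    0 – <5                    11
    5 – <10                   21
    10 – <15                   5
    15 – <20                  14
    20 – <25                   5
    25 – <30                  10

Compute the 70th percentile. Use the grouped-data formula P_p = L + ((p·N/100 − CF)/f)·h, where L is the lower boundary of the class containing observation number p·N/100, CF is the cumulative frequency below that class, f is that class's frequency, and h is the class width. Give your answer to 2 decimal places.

N = 66; target position k = 70/100 · 66 = 46.2.
Cumulative frequencies: 11, 32, 37, 51, 56, 66.
Observation 46.2 falls in the class 15 – <20.
L = 15, CF = 37, f = 14, h = 5.
P70 = 15 + ((46.2 − 37)/14)·5 = 15 + 3.28571 = 18.2857.

18.29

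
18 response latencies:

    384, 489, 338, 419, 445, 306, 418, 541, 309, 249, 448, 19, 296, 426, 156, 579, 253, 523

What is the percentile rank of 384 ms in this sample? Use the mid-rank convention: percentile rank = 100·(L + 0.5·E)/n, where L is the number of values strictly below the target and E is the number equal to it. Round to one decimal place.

47.2

Sorted: 19, 156, 249, 253, 296, 306, 309, 338, 384, 418, 419, 426, 445, 448, 489, 523, 541, 579.
Count below 384: L = 8; count equal: E = 1; n = 18.
Percentile rank = 100·(8 + 0.5·1)/18 = 100·8.5/18 = 47.22.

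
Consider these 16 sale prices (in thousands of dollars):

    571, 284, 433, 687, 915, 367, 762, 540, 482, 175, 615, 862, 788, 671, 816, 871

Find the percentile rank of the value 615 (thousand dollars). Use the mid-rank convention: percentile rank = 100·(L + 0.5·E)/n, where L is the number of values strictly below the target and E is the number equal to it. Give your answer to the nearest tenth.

46.9

Sorted: 175, 284, 367, 433, 482, 540, 571, 615, 671, 687, 762, 788, 816, 862, 871, 915.
Count below 615: L = 7; count equal: E = 1; n = 16.
Percentile rank = 100·(7 + 0.5·1)/16 = 100·7.5/16 = 46.88.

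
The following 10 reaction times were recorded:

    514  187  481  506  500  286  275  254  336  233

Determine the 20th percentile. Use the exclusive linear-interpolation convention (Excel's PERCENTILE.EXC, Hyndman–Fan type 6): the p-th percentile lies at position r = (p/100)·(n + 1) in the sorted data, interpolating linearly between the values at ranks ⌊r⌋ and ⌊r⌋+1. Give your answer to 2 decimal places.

237.20

Sorted: 187, 233, 254, 275, 286, 336, 481, 500, 506, 514.
n = 10.
r = (20/100)·(10 + 1) = 2.2.
Rank 2 is 233 and rank 3 is 254.
Interpolate: 233 + 0.2·(254 − 233) = 233 + 0.2·21 = 237.2.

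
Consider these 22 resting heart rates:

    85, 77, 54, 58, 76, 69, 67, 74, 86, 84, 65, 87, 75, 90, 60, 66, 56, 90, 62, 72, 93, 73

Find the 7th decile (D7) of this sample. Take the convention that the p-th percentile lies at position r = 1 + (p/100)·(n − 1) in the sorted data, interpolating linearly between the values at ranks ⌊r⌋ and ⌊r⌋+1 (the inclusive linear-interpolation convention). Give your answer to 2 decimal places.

Sorted: 54, 56, 58, 60, 62, 65, 66, 67, 69, 72, 73, 74, 75, 76, 77, 84, 85, 86, 87, 90, 90, 93.
n = 22.
r = 1 + (70/100)·(22 − 1) = 1 + 14.7 = 15.7.
Rank 15 is 77 and rank 16 is 84.
Interpolate: 77 + 0.7·(84 − 77) = 77 + 0.7·7 = 81.9.

81.90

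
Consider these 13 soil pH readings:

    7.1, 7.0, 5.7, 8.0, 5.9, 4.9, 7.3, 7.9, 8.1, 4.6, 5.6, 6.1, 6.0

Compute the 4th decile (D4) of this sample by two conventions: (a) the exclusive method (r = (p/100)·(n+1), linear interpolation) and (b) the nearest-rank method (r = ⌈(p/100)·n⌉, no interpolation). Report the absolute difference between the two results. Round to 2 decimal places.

Sorted: 4.6, 4.9, 5.6, 5.7, 5.9, 6.0, 6.1, 7.0, 7.1, 7.3, 7.9, 8.0, 8.1.
n = 13.
(a) r = 5.6; between ranks 5 (5.9) and 6 (6.0): 5.96.
(b) the nearest-rank method: rank 6 → 6.
|5.96 − 6| = 0.04.

0.04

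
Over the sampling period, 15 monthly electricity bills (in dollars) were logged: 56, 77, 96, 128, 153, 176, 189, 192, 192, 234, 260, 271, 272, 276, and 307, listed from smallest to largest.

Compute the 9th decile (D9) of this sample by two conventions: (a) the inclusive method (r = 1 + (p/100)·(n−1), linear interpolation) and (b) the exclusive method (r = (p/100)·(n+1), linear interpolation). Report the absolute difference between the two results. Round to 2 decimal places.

14.00

n = 15.
(a) r = 13.6; between ranks 13 (272) and 14 (276): 274.4.
(b) r = 14.4; between ranks 14 (276) and 15 (307): 288.4.
|274.4 − 288.4| = 14.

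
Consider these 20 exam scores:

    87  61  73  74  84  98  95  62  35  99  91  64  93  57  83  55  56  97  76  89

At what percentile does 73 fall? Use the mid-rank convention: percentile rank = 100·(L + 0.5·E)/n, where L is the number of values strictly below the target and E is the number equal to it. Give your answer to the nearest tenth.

Sorted: 35, 55, 56, 57, 61, 62, 64, 73, 74, 76, 83, 84, 87, 89, 91, 93, 95, 97, 98, 99.
Count below 73: L = 7; count equal: E = 1; n = 20.
Percentile rank = 100·(7 + 0.5·1)/20 = 100·7.5/20 = 37.5.

37.5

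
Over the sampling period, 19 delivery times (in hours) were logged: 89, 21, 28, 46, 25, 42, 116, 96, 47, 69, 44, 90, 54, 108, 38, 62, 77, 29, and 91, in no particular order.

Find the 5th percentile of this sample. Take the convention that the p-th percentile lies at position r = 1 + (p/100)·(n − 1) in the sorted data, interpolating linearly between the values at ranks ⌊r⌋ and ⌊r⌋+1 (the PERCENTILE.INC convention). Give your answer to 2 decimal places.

Sorted: 21, 25, 28, 29, 38, 42, 44, 46, 47, 54, 62, 69, 77, 89, 90, 91, 96, 108, 116.
n = 19.
r = 1 + (5/100)·(19 − 1) = 1 + 0.9 = 1.9.
Rank 1 is 21 and rank 2 is 25.
Interpolate: 21 + 0.9·(25 − 21) = 21 + 0.9·4 = 24.6.

24.60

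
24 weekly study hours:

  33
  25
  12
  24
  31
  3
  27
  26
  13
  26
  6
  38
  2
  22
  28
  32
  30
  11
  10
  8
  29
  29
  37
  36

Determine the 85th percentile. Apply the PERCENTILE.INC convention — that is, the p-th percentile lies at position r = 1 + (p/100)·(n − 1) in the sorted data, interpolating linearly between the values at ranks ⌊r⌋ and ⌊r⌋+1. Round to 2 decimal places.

32.55

Sorted: 2, 3, 6, 8, 10, 11, 12, 13, 22, 24, 25, 26, 26, 27, 28, 29, 29, 30, 31, 32, 33, 36, 37, 38.
n = 24.
r = 1 + (85/100)·(24 − 1) = 1 + 19.55 = 20.55.
Rank 20 is 32 and rank 21 is 33.
Interpolate: 32 + 0.55·(33 − 32) = 32 + 0.55·1 = 32.55.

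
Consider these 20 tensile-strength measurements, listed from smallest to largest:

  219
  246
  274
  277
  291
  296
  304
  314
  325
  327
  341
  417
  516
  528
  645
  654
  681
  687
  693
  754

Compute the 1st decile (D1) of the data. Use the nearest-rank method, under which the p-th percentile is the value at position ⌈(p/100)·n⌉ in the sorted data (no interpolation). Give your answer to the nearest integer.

246

n = 20.
Position = ⌈10/100 · 20⌉ = ⌈2⌉ = 2.
The value at rank 2 is 246.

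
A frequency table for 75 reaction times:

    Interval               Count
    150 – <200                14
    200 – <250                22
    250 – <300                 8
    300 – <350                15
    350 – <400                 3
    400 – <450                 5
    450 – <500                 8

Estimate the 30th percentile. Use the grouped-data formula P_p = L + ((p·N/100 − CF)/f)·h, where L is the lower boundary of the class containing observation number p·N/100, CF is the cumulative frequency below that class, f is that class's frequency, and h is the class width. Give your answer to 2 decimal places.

N = 75; target position k = 30/100 · 75 = 22.5.
Cumulative frequencies: 14, 36, 44, 59, 62, 67, 75.
Observation 22.5 falls in the class 200 – <250.
L = 200, CF = 14, f = 22, h = 50.
P30 = 200 + ((22.5 − 14)/22)·50 = 200 + 19.3182 = 219.318.

219.32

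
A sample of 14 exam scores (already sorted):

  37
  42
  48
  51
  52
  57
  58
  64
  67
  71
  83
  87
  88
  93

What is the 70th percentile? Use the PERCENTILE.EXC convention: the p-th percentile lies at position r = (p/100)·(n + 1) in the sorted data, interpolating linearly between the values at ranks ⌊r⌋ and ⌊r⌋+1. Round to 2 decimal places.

n = 14.
r = (70/100)·(14 + 1) = 10.5.
Rank 10 is 71 and rank 11 is 83.
Interpolate: 71 + 0.5·(83 − 71) = 71 + 0.5·12 = 77.

77.00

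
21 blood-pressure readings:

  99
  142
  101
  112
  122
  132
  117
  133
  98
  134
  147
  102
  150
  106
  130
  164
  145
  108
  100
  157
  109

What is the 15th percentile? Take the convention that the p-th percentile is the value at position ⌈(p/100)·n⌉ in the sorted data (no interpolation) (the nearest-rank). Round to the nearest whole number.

Sorted: 98, 99, 100, 101, 102, 106, 108, 109, 112, 117, 122, 130, 132, 133, 134, 142, 145, 147, 150, 157, 164.
n = 21.
Position = ⌈15/100 · 21⌉ = ⌈3.15⌉ = 4.
The value at rank 4 is 101.

101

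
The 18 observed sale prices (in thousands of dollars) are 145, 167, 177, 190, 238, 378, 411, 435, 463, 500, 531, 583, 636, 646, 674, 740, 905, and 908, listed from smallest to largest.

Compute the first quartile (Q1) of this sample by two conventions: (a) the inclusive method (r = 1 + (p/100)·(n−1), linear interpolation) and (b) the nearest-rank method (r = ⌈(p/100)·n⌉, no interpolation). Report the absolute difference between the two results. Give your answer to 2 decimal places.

n = 18.
(a) r = 5.25; between ranks 5 (238) and 6 (378): 273.
(b) the nearest-rank method: rank 5 → 238.
|273 − 238| = 35.

35.00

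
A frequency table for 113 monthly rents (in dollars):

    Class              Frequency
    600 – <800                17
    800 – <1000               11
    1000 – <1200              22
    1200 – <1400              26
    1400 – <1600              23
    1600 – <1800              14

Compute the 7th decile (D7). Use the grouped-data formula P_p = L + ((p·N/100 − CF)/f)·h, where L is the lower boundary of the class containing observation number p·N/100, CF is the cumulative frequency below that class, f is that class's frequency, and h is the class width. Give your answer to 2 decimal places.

N = 113; target position k = 70/100 · 113 = 79.1.
Cumulative frequencies: 17, 28, 50, 76, 99, 113.
Observation 79.1 falls in the class 1400 – <1600.
L = 1400, CF = 76, f = 23, h = 200.
P70 = 1400 + ((79.1 − 76)/23)·200 = 1400 + 26.9565 = 1426.96.

1426.96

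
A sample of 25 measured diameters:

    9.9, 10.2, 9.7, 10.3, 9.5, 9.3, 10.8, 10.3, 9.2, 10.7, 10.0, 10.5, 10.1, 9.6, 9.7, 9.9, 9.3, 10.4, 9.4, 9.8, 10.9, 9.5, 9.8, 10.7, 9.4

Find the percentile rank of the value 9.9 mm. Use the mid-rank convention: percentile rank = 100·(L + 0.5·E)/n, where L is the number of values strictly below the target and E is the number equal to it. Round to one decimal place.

52.0

Sorted: 9.2, 9.3, 9.3, 9.4, 9.4, 9.5, 9.5, 9.6, 9.7, 9.7, 9.8, 9.8, 9.9, 9.9, 10.0, 10.1, 10.2, 10.3, 10.3, 10.4, 10.5, 10.7, 10.7, 10.8, 10.9.
Count below 9.9: L = 12; count equal: E = 2; n = 25.
Percentile rank = 100·(12 + 0.5·2)/25 = 100·13/25 = 52.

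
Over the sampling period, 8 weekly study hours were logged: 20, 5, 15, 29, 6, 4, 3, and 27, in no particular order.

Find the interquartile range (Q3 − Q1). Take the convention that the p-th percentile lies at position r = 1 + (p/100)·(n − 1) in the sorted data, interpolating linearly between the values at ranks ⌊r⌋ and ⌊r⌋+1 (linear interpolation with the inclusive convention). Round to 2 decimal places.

17.00

Sorted: 3, 4, 5, 6, 15, 20, 27, 29.
n = 8.
P25: r = 2.75; ranks 2–3 are 4, 5; interpolating gives 4.75.
P75: r = 6.25; ranks 6–7 are 20, 27; interpolating gives 21.75.
Difference: 21.75 − 4.75 = 17.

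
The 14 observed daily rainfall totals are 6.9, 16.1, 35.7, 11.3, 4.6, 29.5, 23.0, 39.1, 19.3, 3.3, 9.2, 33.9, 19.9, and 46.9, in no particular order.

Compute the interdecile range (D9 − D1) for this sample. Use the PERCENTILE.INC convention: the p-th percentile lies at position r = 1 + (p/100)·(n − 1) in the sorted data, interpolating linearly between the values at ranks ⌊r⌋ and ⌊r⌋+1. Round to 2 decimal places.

32.79

Sorted: 3.3, 4.6, 6.9, 9.2, 11.3, 16.1, 19.3, 19.9, 23.0, 29.5, 33.9, 35.7, 39.1, 46.9.
n = 14.
P10: r = 2.3; ranks 2–3 are 4.6, 6.9; interpolating gives 5.29.
P90: r = 12.7; ranks 12–13 are 35.7, 39.1; interpolating gives 38.08.
Difference: 38.08 − 5.29 = 32.79.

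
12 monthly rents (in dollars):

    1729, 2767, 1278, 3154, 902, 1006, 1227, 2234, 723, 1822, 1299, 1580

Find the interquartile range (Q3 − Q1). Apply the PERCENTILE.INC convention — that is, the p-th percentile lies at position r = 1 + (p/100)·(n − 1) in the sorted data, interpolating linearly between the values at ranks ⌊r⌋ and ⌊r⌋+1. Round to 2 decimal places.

753.25

Sorted: 723, 902, 1006, 1227, 1278, 1299, 1580, 1729, 1822, 2234, 2767, 3154.
n = 12.
P25: r = 3.75; ranks 3–4 are 1006, 1227; interpolating gives 1171.75.
P75: r = 9.25; ranks 9–10 are 1822, 2234; interpolating gives 1925.
Difference: 1925 − 1171.75 = 753.25.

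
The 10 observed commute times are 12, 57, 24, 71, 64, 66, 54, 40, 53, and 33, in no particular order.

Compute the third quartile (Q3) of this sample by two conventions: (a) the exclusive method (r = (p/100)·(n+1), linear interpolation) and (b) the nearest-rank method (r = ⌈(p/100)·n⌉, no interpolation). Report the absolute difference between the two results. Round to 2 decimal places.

0.50

Sorted: 12, 24, 33, 40, 53, 54, 57, 64, 66, 71.
n = 10.
(a) r = 8.25; between ranks 8 (64) and 9 (66): 64.5.
(b) the nearest-rank method: rank 8 → 64.
|64.5 − 64| = 0.5.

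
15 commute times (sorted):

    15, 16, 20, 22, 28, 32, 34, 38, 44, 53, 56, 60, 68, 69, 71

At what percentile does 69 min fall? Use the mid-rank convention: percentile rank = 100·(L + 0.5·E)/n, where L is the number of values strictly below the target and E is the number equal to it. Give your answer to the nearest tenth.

Count below 69: L = 13; count equal: E = 1; n = 15.
Percentile rank = 100·(13 + 0.5·1)/15 = 100·13.5/15 = 90.

90.0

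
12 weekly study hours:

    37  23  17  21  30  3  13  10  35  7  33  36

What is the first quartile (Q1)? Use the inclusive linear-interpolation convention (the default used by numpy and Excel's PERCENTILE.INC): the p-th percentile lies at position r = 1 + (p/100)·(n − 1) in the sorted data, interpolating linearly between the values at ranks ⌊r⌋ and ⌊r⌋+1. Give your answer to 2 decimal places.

12.25

Sorted: 3, 7, 10, 13, 17, 21, 23, 30, 33, 35, 36, 37.
n = 12.
r = 1 + (25/100)·(12 − 1) = 1 + 2.75 = 3.75.
Rank 3 is 10 and rank 4 is 13.
Interpolate: 10 + 0.75·(13 − 10) = 10 + 0.75·3 = 12.25.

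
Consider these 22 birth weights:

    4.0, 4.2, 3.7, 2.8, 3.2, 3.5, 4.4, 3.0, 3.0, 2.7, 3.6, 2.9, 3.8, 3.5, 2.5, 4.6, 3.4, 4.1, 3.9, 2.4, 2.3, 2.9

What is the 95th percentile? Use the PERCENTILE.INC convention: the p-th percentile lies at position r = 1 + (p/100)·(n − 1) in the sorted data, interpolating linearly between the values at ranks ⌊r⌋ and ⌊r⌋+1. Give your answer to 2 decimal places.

4.39

Sorted: 2.3, 2.4, 2.5, 2.7, 2.8, 2.9, 2.9, 3.0, 3.0, 3.2, 3.4, 3.5, 3.5, 3.6, 3.7, 3.8, 3.9, 4.0, 4.1, 4.2, 4.4, 4.6.
n = 22.
r = 1 + (95/100)·(22 − 1) = 1 + 19.95 = 20.95.
Rank 20 is 4.2 and rank 21 is 4.4.
Interpolate: 4.2 + 0.95·(4.4 − 4.2) = 4.2 + 0.95·0.2 = 4.39.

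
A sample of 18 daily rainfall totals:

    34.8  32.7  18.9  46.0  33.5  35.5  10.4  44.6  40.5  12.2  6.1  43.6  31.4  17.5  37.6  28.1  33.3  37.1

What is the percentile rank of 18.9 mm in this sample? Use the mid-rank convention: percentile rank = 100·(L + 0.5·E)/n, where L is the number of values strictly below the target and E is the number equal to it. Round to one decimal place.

Sorted: 6.1, 10.4, 12.2, 17.5, 18.9, 28.1, 31.4, 32.7, 33.3, 33.5, 34.8, 35.5, 37.1, 37.6, 40.5, 43.6, 44.6, 46.0.
Count below 18.9: L = 4; count equal: E = 1; n = 18.
Percentile rank = 100·(4 + 0.5·1)/18 = 100·4.5/18 = 25.

25.0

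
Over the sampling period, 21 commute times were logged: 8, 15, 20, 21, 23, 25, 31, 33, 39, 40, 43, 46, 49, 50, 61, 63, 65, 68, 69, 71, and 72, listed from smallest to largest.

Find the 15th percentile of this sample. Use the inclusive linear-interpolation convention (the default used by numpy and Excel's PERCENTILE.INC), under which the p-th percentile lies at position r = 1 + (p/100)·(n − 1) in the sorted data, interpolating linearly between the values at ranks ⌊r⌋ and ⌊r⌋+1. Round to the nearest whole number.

21

n = 21.
r = 1 + (15/100)·(21 − 1) = 1 + 3 = 4.
r is an integer, so P15 is the value at rank 4: 21.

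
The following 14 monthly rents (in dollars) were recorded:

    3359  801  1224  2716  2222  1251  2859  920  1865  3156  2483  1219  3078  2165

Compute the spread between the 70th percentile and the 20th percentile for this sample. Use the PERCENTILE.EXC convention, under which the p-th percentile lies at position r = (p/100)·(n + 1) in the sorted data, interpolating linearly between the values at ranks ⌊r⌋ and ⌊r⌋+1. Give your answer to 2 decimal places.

Sorted: 801, 920, 1219, 1224, 1251, 1865, 2165, 2222, 2483, 2716, 2859, 3078, 3156, 3359.
n = 14.
P20: r = 3 (integer) → 1219.
P70: r = 10.5; ranks 10–11 are 2716, 2859; interpolating gives 2787.5.
Difference: 2787.5 − 1219 = 1568.5.

1568.50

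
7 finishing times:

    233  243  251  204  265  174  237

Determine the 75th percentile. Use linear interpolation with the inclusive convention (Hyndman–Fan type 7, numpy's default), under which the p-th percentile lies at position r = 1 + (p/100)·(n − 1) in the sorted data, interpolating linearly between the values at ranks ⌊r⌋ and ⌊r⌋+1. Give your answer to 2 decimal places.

247.00

Sorted: 174, 204, 233, 237, 243, 251, 265.
n = 7.
r = 1 + (75/100)·(7 − 1) = 1 + 4.5 = 5.5.
Rank 5 is 243 and rank 6 is 251.
Interpolate: 243 + 0.5·(251 − 243) = 243 + 0.5·8 = 247.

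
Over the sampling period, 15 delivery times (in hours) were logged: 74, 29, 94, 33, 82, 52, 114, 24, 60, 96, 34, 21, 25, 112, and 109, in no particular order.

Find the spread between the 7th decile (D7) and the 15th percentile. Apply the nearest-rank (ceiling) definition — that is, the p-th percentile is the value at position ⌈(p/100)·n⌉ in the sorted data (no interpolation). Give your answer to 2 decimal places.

69.00

Sorted: 21, 24, 25, 29, 33, 34, 52, 60, 74, 82, 94, 96, 109, 112, 114.
n = 15.
P15: rank ⌈15/100·15⌉ = 3 → 25.
P70: rank ⌈70/100·15⌉ = 11 → 94.
Difference: 94 − 25 = 69.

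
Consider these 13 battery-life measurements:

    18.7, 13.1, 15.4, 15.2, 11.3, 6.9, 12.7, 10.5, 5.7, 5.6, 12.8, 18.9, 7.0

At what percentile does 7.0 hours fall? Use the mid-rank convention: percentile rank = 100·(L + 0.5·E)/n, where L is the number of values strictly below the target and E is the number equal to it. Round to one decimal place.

26.9

Sorted: 5.6, 5.7, 6.9, 7.0, 10.5, 11.3, 12.7, 12.8, 13.1, 15.2, 15.4, 18.7, 18.9.
Count below 7.0: L = 3; count equal: E = 1; n = 13.
Percentile rank = 100·(3 + 0.5·1)/13 = 100·3.5/13 = 26.92.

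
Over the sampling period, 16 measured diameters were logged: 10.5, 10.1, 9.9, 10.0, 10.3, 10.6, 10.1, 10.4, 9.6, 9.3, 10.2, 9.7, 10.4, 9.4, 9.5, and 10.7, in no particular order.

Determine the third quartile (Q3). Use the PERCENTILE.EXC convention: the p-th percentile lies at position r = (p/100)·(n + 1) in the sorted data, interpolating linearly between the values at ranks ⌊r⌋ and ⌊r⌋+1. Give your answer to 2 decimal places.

Sorted: 9.3, 9.4, 9.5, 9.6, 9.7, 9.9, 10.0, 10.1, 10.1, 10.2, 10.3, 10.4, 10.4, 10.5, 10.6, 10.7.
n = 16.
r = (75/100)·(16 + 1) = 12.75.
Rank 12 is 10.4 and rank 13 is 10.4.
Interpolate: 10.4 + 0.75·(10.4 − 10.4) = 10.4 + 0.75·0 = 10.4.

10.40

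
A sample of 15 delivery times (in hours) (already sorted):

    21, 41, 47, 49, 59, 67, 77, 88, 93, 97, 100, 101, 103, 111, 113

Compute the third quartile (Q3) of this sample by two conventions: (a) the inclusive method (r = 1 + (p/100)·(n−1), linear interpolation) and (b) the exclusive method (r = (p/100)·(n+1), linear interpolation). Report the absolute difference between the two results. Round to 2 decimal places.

0.50

n = 15.
(a) r = 11.5; between ranks 11 (100) and 12 (101): 100.5.
(b) r = 12 → value at rank 12 = 101.
|100.5 − 101| = 0.5.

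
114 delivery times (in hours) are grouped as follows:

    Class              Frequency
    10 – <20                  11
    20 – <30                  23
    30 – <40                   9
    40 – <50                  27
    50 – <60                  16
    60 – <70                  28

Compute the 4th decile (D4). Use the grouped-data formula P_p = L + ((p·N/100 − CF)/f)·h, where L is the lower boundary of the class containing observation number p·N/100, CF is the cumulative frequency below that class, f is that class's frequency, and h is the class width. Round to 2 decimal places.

40.96

N = 114; target position k = 40/100 · 114 = 45.6.
Cumulative frequencies: 11, 34, 43, 70, 86, 114.
Observation 45.6 falls in the class 40 – <50.
L = 40, CF = 43, f = 27, h = 10.
P40 = 40 + ((45.6 − 43)/27)·10 = 40 + 0.962963 = 40.963.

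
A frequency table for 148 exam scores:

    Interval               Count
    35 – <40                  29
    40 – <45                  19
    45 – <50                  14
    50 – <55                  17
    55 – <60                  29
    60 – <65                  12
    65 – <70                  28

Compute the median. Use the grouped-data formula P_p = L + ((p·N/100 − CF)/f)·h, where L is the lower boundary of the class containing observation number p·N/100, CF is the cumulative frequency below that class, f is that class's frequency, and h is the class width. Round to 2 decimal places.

N = 148; target position k = 50/100 · 148 = 74.
Cumulative frequencies: 29, 48, 62, 79, 108, 120, 148.
Observation 74 falls in the class 50 – <55.
L = 50, CF = 62, f = 17, h = 5.
P50 = 50 + ((74 − 62)/17)·5 = 50 + 3.52941 = 53.5294.

53.53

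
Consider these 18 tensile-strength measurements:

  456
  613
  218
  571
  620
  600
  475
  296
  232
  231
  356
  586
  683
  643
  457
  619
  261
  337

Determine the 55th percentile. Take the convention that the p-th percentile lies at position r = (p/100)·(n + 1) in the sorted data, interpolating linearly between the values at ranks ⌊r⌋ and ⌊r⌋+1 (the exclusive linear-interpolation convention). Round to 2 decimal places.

Sorted: 218, 231, 232, 261, 296, 337, 356, 456, 457, 475, 571, 586, 600, 613, 619, 620, 643, 683.
n = 18.
r = (55/100)·(18 + 1) = 10.45.
Rank 10 is 475 and rank 11 is 571.
Interpolate: 475 + 0.45·(571 − 475) = 475 + 0.45·96 = 518.2.

518.20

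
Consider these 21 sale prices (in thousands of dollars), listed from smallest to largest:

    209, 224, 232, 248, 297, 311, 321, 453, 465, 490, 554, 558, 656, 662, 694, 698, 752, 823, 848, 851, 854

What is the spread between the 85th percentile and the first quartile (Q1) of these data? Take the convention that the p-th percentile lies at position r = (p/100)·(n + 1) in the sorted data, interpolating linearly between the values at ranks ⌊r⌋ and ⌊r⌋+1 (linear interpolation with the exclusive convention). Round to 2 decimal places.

536.50

n = 21.
P25: r = 5.5; ranks 5–6 are 297, 311; interpolating gives 304.
P85: r = 18.7; ranks 18–19 are 823, 848; interpolating gives 840.5.
Difference: 840.5 − 304 = 536.5.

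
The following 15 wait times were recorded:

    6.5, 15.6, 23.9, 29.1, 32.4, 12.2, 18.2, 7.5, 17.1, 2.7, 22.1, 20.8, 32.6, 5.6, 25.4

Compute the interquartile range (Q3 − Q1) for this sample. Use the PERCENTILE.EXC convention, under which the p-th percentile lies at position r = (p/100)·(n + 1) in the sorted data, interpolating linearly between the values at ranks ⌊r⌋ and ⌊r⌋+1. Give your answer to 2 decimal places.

17.90

Sorted: 2.7, 5.6, 6.5, 7.5, 12.2, 15.6, 17.1, 18.2, 20.8, 22.1, 23.9, 25.4, 29.1, 32.4, 32.6.
n = 15.
P25: r = 4 (integer) → 7.5.
P75: r = 12 (integer) → 25.4.
Difference: 25.4 − 7.5 = 17.9.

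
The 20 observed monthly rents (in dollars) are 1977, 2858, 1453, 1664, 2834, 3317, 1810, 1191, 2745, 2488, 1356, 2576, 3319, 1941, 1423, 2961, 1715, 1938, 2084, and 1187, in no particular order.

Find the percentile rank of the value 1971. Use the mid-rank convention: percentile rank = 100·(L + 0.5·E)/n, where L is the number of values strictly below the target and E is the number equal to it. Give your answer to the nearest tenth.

Sorted: 1187, 1191, 1356, 1423, 1453, 1664, 1715, 1810, 1938, 1941, 1977, 2084, 2488, 2576, 2745, 2834, 2858, 2961, 3317, 3319.
Count below 1971: L = 10; count equal: E = 0; n = 20.
Percentile rank = 100·(10 + 0.5·0)/20 = 100·10/20 = 50.

50.0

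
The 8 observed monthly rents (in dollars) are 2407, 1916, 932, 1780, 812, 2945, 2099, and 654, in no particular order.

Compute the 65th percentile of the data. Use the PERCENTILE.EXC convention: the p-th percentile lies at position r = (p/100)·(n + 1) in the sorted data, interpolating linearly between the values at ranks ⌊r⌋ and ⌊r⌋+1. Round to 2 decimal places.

2071.55

Sorted: 654, 812, 932, 1780, 1916, 2099, 2407, 2945.
n = 8.
r = (65/100)·(8 + 1) = 5.85.
Rank 5 is 1916 and rank 6 is 2099.
Interpolate: 1916 + 0.85·(2099 − 1916) = 1916 + 0.85·183 = 2071.55.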